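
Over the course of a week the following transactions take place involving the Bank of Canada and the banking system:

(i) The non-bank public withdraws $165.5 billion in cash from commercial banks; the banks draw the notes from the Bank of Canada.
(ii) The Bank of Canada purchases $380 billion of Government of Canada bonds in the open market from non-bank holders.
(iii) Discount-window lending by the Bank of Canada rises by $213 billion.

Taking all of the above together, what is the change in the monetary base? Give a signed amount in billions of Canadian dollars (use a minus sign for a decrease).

Currency withdrawal $165.5 billion: just a shift between currency and reserves — both are base money → 0.
Asset purchase (from non-banks) $380 billion: Bank of Canada balance sheet expands → +$380B.
Discount-window loan $213 billion: Bank of Canada balance sheet expands → +$213B.
Net: 0 + 380 + 213 = +$593 billion.

+$593 billion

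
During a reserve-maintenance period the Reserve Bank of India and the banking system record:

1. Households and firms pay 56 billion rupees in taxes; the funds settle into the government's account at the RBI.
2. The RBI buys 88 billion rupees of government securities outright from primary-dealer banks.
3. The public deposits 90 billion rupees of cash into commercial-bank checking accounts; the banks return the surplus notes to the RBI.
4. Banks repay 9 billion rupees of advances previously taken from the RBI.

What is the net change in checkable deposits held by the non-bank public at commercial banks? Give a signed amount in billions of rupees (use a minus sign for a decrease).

+34 billion

Government account inflow 56 billion rupees: non-bank counterparties' bank balances fall → −56B.
OMO purchase (from banks) 88 billion rupees: the counterparty is a bank, so public deposits are unchanged → 0.
Currency deposit 90 billion rupees: non-bank counterparties' bank balances rise → +90B.
Discount-window repayment 9 billion rupees: the counterparty is a bank, so public deposits are unchanged → 0.
Net: −56 + 0 + 90 + 0 = +34 billion.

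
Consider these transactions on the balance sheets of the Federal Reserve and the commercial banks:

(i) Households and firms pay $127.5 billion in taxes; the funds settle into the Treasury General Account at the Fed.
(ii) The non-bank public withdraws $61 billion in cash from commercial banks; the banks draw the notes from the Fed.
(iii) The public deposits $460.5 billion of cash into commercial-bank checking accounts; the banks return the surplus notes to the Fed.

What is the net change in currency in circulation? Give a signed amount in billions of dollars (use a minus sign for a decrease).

Government account inflow $127.5 billion: no currency enters or leaves circulation → 0.
Currency withdrawal $61 billion: notes leave the central bank → +$61B.
Currency deposit $460.5 billion: notes return to the central bank → −$460.5B.
Net: 0 + 61 − 460.5 = -$399.5 billion.

-$399.5 billion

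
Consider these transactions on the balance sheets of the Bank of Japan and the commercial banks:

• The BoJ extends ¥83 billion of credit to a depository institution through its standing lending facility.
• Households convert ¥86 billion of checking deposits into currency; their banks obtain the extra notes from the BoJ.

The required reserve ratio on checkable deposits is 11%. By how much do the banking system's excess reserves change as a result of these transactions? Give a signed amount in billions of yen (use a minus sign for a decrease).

Discount-window loan ¥83 billion: reserves +¥83B, deposits 0.
Currency withdrawal ¥86 billion: reserves −¥86B, deposits −¥86B.
Totals: Δreserves = −¥3B, Δdeposits = −¥86B.
Δrequired reserves = 11% × −¥86B = −¥9.46B.
Δexcess reserves = Δreserves − Δrequired = −¥3B − (−¥9.46B) = +¥6.46 billion.

+¥6.46 billion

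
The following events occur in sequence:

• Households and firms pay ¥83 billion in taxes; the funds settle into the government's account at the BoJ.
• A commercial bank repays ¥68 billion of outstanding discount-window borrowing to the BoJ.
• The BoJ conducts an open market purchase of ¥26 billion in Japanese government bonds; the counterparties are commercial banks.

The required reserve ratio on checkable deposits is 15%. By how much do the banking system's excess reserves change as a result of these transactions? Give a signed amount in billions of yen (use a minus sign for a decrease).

Government account inflow ¥83 billion: reserves −¥83B, deposits −¥83B.
Discount-window repayment ¥68 billion: reserves −¥68B, deposits 0.
OMO purchase (from banks) ¥26 billion: reserves +¥26B, deposits 0.
Totals: Δreserves = −¥125B, Δdeposits = −¥83B.
Δrequired reserves = 15% × −¥83B = −¥12.45B.
Δexcess reserves = Δreserves − Δrequired = −¥125B − (−¥12.45B) = -¥112.55 billion.

-¥112.55 billion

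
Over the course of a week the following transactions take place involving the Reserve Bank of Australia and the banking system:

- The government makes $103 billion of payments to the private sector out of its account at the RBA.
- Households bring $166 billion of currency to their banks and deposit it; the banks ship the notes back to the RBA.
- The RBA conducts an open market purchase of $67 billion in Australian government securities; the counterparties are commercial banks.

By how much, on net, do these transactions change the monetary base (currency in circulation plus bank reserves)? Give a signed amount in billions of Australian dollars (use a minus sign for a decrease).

RBA balance sheet:
  Assets:      Securities +$67B
  Liabilities: Bank reserves +$336B, Currency in circulation −$166B, Government deposits −$103B
Monetary base = currency + reserves: −$166B + (+$336B) = +$170 billion.

+$170 billion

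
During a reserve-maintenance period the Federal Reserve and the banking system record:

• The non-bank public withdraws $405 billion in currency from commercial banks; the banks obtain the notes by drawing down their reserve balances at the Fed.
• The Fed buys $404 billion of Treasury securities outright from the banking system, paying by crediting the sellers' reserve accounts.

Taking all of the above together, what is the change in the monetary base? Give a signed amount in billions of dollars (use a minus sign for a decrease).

Fed balance sheet:
  Assets:      Securities +$404B
  Liabilities: Bank reserves −$1B, Currency in circulation +$405B
Commercial banking system:
  Assets:      Reserves at CB −$1B, Securities −$404B
  Liabilities: Checkable deposits −$405B
Monetary base = currency + reserves: +$405B + (−$1B) = +$404 billion.

+$404 billion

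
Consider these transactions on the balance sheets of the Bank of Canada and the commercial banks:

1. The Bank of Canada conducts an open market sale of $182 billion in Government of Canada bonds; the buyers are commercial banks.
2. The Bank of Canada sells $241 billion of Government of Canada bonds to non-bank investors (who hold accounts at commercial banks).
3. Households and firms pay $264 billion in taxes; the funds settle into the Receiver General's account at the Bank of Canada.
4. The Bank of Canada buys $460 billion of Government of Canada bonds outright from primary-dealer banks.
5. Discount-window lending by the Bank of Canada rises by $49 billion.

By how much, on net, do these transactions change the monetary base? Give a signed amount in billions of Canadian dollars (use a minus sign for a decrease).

-$178 billion

Bank of Canada balance sheet:
  Assets:      Securities +$37B, Loans to banks +$49B
  Liabilities: Bank reserves −$178B, Government deposits +$264B
Commercial banking system:
  Assets:      Reserves at CB −$178B, Securities −$278B
  Liabilities: Checkable deposits −$505B, Borrowings from CB +$49B
Monetary base = currency + reserves: 0 + (−$178B) = -$178 billion.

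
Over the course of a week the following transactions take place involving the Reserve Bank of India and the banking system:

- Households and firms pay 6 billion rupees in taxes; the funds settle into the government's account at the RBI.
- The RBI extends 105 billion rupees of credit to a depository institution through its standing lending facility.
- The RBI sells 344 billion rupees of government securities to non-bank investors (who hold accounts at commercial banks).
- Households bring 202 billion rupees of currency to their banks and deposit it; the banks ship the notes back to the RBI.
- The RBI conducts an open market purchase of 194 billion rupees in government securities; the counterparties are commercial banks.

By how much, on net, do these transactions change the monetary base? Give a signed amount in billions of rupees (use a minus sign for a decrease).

-51 billion

Government account inflow 6 billion rupees: reserves shift to a non-base liability → −6B.
Discount-window loan 105 billion rupees: RBI balance sheet expands → +105B.
Asset sale (to non-banks) 344 billion rupees: RBI balance sheet contracts → −344B.
Currency deposit 202 billion rupees: just a shift between currency and reserves — both are base money → 0.
OMO purchase (from banks) 194 billion rupees: RBI balance sheet expands → +194B.
Net: −6 + 105 − 344 + 0 + 194 = -51 billion.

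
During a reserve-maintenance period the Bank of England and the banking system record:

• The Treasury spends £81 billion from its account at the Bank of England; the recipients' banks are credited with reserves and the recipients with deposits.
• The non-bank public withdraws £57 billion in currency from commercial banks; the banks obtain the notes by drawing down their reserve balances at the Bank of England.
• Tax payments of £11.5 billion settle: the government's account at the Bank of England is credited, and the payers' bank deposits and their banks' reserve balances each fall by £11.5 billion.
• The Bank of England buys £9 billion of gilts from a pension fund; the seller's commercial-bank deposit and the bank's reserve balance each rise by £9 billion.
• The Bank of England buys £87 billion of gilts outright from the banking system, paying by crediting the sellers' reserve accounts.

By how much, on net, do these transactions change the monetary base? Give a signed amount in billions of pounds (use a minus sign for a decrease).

Government spending £81 billion: a non-base liability converts back to reserves → +£81B.
Currency withdrawal £57 billion: just a shift between currency and reserves — both are base money → 0.
Government account inflow £11.5 billion: reserves shift to a non-base liability → −£11.5B.
Asset purchase (from non-banks) £9 billion: Bank of England balance sheet expands → +£9B.
OMO purchase (from banks) £87 billion: Bank of England balance sheet expands → +£87B.
Net: 81 + 0 − 11.5 + 9 + 87 = +£165.5 billion.

+£165.5 billion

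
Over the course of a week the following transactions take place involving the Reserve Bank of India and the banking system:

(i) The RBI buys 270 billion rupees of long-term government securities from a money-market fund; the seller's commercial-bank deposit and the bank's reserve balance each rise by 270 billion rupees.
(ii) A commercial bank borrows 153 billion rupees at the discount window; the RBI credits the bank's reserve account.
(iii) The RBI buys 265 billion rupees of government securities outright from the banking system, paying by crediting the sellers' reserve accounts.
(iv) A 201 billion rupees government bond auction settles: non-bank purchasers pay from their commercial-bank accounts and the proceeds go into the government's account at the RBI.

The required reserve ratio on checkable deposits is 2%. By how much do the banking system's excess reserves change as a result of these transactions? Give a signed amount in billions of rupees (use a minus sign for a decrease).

+485.62 billion

Asset purchase (from non-banks) 270 billion rupees: reserves +270B, deposits +270B.
Discount-window loan 153 billion rupees: reserves +153B, deposits 0.
OMO purchase (from banks) 265 billion rupees: reserves +265B, deposits 0.
Government account inflow 201 billion rupees: reserves −201B, deposits −201B.
Totals: Δreserves = +487B, Δdeposits = +69B.
Δrequired reserves = 2% × +69B = +1.38B.
Δexcess reserves = Δreserves − Δrequired = +487B − (+1.38B) = +485.62 billion.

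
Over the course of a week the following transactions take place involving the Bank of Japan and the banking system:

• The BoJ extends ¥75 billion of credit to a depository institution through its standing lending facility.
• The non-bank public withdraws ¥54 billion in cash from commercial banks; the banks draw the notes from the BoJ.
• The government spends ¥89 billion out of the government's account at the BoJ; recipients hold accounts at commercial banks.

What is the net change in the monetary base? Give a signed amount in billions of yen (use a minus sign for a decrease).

+¥164 billion

Discount-window loan ¥75 billion: BoJ balance sheet expands → +¥75B.
Currency withdrawal ¥54 billion: just a shift between currency and reserves — both are base money → 0.
Government spending ¥89 billion: a non-base liability converts back to reserves → +¥89B.
Net: 75 + 0 + 89 = +¥164 billion.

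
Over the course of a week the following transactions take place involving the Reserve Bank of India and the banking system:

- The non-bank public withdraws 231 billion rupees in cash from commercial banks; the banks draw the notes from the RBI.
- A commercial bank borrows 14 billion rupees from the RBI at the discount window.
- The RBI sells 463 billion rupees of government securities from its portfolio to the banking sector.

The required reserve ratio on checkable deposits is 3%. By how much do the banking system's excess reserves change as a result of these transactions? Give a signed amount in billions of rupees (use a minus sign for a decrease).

-673.07 billion

Currency withdrawal 231 billion rupees: reserves −231B, deposits −231B.
Discount-window loan 14 billion rupees: reserves +14B, deposits 0.
OMO sale (to banks) 463 billion rupees: reserves −463B, deposits 0.
Totals: Δreserves = −680B, Δdeposits = −231B.
Δrequired reserves = 3% × −231B = −6.93B.
Δexcess reserves = Δreserves − Δrequired = −680B − (−6.93B) = -673.07 billion.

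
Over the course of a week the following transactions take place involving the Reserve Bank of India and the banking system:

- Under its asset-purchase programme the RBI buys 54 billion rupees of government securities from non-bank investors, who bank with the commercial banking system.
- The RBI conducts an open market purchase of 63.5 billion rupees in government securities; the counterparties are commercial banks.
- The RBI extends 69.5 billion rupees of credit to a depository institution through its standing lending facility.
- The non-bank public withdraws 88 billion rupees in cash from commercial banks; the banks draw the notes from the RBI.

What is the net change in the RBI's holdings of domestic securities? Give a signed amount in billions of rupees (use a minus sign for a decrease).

+117.5 billion

RBI balance sheet:
  Assets:      Securities +117.5B, Loans to banks +69.5B
  Liabilities: Bank reserves +99B, Currency in circulation +88B
So the change in the RBI's holdings of domestic securities is +117.5 billion.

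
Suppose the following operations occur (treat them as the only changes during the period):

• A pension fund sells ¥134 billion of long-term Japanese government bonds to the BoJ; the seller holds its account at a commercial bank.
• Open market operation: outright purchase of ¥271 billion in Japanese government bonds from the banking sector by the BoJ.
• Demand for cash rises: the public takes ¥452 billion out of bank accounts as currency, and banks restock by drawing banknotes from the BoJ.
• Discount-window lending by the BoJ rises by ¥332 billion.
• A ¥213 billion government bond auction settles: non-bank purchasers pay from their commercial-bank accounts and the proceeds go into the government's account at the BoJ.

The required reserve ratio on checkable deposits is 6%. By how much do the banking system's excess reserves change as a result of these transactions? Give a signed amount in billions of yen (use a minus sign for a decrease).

Asset purchase (from non-banks) ¥134 billion: reserves +¥134B, deposits +¥134B.
OMO purchase (from banks) ¥271 billion: reserves +¥271B, deposits 0.
Currency withdrawal ¥452 billion: reserves −¥452B, deposits −¥452B.
Discount-window loan ¥332 billion: reserves +¥332B, deposits 0.
Government account inflow ¥213 billion: reserves −¥213B, deposits −¥213B.
Totals: Δreserves = +¥72B, Δdeposits = −¥531B.
Δrequired reserves = 6% × −¥531B = −¥31.86B.
Δexcess reserves = Δreserves − Δrequired = +¥72B − (−¥31.86B) = +¥103.86 billion.

+¥103.86 billion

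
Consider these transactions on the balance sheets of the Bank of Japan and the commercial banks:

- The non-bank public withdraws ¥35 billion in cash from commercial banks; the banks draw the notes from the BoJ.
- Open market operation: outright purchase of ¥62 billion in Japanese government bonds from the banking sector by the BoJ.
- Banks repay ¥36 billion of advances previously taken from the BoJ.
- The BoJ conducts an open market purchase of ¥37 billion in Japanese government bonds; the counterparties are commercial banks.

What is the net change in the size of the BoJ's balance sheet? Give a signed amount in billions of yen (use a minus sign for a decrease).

BoJ balance sheet:
  Assets:      Securities +¥99B, Loans to banks −¥36B
  Liabilities: Bank reserves +¥28B, Currency in circulation +¥35B
Commercial banking system:
  Assets:      Reserves at CB +¥28B, Securities −¥99B
  Liabilities: Checkable deposits −¥35B, Borrowings from CB −¥36B
Change in total BoJ assets = +¥63 billion.

+¥63 billion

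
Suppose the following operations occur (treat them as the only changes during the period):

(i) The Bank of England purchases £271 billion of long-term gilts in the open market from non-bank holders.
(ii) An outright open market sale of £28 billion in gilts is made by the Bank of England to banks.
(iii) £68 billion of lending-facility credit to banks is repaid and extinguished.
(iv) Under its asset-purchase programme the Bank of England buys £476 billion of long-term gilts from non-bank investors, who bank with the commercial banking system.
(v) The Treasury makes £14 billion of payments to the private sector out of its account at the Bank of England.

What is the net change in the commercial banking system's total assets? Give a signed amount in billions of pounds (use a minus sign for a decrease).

+£693 billion

Bank of England balance sheet:
  Assets:      Securities +£719B, Loans to banks −£68B
  Liabilities: Bank reserves +£665B, Government deposits −£14B
Commercial banking system:
  Assets:      Reserves at CB +£665B, Securities +£28B
  Liabilities: Checkable deposits +£761B, Borrowings from CB −£68B
Change in total bank assets = +£693 billion.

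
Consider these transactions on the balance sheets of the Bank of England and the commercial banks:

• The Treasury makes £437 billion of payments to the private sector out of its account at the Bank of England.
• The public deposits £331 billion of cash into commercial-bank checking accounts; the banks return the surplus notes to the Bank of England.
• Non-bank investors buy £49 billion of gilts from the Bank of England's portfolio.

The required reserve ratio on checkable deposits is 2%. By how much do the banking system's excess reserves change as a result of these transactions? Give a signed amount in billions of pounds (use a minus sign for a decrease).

+£704.62 billion

Government spending £437 billion: reserves +£437B, deposits +£437B.
Currency deposit £331 billion: reserves +£331B, deposits +£331B.
Asset sale (to non-banks) £49 billion: reserves −£49B, deposits −£49B.
Totals: Δreserves = +£719B, Δdeposits = +£719B.
Δrequired reserves = 2% × +£719B = +£14.38B.
Δexcess reserves = Δreserves − Δrequired = +£719B − (+£14.38B) = +£704.62 billion.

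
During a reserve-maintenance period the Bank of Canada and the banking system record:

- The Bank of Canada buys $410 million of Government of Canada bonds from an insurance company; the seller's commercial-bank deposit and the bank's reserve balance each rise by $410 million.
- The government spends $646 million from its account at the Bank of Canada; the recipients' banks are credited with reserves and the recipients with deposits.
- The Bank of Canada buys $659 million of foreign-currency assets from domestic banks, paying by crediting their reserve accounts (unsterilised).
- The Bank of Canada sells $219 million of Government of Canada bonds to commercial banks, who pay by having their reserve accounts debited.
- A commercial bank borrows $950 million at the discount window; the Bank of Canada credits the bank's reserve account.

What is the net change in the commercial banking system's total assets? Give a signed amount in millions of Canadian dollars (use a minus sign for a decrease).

Asset purchase (from non-banks) $410 million: bank balance sheets expand → +$410M.
Government spending $646 million: bank balance sheets expand → +$646M.
FX purchase $659 million: just an asset swap on bank balance sheets → 0.
OMO sale (to banks) $219 million: just an asset swap on bank balance sheets → 0.
Discount-window loan $950 million: bank balance sheets expand → +$950M.
Net: 410 + 646 + 0 + 0 + 950 = +$2006 million.

+$2006 million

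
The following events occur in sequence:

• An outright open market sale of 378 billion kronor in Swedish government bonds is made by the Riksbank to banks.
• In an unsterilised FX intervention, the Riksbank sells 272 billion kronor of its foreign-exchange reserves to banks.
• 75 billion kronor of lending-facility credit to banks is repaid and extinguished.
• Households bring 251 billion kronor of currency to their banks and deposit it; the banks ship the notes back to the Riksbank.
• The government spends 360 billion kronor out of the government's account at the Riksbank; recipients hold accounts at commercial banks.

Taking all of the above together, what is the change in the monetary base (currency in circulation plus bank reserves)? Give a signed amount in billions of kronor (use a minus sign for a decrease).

Riksbank balance sheet:
  Assets:      Securities −378B, Loans to banks −75B, Foreign assets −272B
  Liabilities: Bank reserves −114B, Currency in circulation −251B, Government deposits −360B
Commercial banking system:
  Assets:      Reserves at CB −114B, Securities +378B, Foreign assets +272B
  Liabilities: Checkable deposits +611B, Borrowings from CB −75B
Monetary base = currency + reserves: −251B + (−114B) = -365 billion.

-365 billion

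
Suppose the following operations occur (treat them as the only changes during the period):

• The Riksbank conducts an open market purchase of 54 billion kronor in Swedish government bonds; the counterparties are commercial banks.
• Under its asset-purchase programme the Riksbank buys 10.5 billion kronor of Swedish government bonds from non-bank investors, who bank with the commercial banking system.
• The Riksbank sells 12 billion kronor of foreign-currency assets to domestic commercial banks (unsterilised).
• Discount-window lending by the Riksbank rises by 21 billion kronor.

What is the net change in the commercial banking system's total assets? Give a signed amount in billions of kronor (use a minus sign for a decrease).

+31.5 billion

OMO purchase (from banks) 54 billion kronor: just an asset swap on bank balance sheets → 0.
Asset purchase (from non-banks) 10.5 billion kronor: bank balance sheets expand → +10.5B.
FX sale 12 billion kronor: just an asset swap on bank balance sheets → 0.
Discount-window loan 21 billion kronor: bank balance sheets expand → +21B.
Net: 0 + 10.5 + 0 + 21 = +31.5 billion.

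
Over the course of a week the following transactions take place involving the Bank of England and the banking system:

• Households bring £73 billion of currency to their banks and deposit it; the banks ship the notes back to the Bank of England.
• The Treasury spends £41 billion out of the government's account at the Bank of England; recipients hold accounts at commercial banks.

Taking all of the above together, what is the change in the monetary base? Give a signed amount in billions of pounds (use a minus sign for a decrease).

+£41 billion

Bank of England balance sheet:
  Assets:      no change
  Liabilities: Bank reserves +£114B, Currency in circulation −£73B, Government deposits −£41B
Monetary base = currency + reserves: −£73B + (+£114B) = +£41 billion.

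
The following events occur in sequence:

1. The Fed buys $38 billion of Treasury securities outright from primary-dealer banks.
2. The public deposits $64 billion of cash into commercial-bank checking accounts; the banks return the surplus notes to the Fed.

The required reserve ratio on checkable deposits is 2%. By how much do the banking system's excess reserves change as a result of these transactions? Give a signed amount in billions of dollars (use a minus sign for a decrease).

OMO purchase (from banks) $38 billion: reserves +$38B, deposits 0.
Currency deposit $64 billion: reserves +$64B, deposits +$64B.
Totals: Δreserves = +$102B, Δdeposits = +$64B.
Δrequired reserves = 2% × +$64B = +$1.28B.
Δexcess reserves = Δreserves − Δrequired = +$102B − (+$1.28B) = +$100.72 billion.

+$100.72 billion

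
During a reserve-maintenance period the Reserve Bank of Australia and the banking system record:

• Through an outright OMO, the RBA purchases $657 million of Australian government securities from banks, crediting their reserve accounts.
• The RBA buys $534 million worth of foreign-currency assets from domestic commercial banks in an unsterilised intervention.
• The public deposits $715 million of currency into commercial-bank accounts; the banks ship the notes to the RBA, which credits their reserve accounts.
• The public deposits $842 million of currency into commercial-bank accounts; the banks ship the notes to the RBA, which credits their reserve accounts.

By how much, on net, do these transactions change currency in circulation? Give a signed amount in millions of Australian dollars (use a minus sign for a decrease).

OMO purchase (from banks) $657 million: no currency enters or leaves circulation → 0.
FX purchase $534 million: no currency enters or leaves circulation → 0.
Currency deposit $715 million: notes return to the central bank → −$715M.
Currency deposit $842 million: notes return to the central bank → −$842M.
Net: 0 + 0 − 715 − 842 = -$1557 million.

-$1557 million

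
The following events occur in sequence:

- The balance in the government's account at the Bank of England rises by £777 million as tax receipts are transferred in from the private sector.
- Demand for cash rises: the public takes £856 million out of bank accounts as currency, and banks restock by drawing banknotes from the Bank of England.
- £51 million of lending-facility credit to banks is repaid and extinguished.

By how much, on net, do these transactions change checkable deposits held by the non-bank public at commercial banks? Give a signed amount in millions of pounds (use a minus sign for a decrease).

-£1633 million

Bank of England balance sheet:
  Assets:      Loans to banks −£51M
  Liabilities: Bank reserves −£1684M, Currency in circulation +£856M, Government deposits +£777M
Commercial banking system:
  Assets:      Reserves at CB −£1684M
  Liabilities: Checkable deposits −£1633M, Borrowings from CB −£51M
So the change in checkable deposits held by the non-bank public at commercial banks is -£1633 million.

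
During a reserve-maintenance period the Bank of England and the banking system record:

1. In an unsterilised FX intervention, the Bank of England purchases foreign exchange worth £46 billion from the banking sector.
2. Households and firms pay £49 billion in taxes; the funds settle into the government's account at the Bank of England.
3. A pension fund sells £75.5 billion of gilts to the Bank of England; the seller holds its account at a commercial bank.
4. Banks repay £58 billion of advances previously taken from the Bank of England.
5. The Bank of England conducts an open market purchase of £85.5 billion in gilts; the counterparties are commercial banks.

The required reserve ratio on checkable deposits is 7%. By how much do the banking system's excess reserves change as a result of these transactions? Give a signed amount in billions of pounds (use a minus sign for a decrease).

+£98.145 billion

FX purchase £46 billion: reserves +£46B, deposits 0.
Government account inflow £49 billion: reserves −£49B, deposits −£49B.
Asset purchase (from non-banks) £75.5 billion: reserves +£75.5B, deposits +£75.5B.
Discount-window repayment £58 billion: reserves −£58B, deposits 0.
OMO purchase (from banks) £85.5 billion: reserves +£85.5B, deposits 0.
Totals: Δreserves = +£100B, Δdeposits = +£26.5B.
Δrequired reserves = 7% × +£26.5B = +£1.855B.
Δexcess reserves = Δreserves − Δrequired = +£100B − (+£1.855B) = +£98.145 billion.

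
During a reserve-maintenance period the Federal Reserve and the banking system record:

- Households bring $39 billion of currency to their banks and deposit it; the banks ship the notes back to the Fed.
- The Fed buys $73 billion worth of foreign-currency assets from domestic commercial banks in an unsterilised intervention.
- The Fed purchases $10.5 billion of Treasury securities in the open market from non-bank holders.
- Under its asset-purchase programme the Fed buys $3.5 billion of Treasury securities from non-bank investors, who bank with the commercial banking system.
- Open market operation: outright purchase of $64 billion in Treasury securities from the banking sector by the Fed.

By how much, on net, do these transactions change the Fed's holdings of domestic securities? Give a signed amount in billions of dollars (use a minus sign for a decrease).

+$78 billion

Fed balance sheet:
  Assets:      Securities +$78B, Foreign assets +$73B
  Liabilities: Bank reserves +$190B, Currency in circulation −$39B
So the change in the Fed's holdings of domestic securities is +$78 billion.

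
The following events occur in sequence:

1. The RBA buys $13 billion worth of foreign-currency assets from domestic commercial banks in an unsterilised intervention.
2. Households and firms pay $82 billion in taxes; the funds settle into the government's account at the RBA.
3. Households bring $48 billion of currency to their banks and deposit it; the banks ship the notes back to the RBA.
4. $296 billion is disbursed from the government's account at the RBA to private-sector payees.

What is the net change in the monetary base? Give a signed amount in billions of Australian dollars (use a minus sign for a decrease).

+$227 billion

FX purchase $13 billion: RBA balance sheet expands → +$13B.
Government account inflow $82 billion: reserves shift to a non-base liability → −$82B.
Currency deposit $48 billion: just a shift between currency and reserves — both are base money → 0.
Government spending $296 billion: a non-base liability converts back to reserves → +$296B.
Net: 13 − 82 + 0 + 296 = +$227 billion.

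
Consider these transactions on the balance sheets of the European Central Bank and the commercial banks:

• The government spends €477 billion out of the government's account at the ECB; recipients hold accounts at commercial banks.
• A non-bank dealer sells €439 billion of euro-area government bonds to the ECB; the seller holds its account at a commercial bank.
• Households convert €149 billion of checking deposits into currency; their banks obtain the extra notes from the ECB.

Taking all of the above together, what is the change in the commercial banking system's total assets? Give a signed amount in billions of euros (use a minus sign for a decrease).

+€767 billion

ECB balance sheet:
  Assets:      Securities +€439B
  Liabilities: Bank reserves +€767B, Currency in circulation +€149B, Government deposits −€477B
Commercial banking system:
  Assets:      Reserves at CB +€767B
  Liabilities: Checkable deposits +€767B
Change in total bank assets = +€767 billion.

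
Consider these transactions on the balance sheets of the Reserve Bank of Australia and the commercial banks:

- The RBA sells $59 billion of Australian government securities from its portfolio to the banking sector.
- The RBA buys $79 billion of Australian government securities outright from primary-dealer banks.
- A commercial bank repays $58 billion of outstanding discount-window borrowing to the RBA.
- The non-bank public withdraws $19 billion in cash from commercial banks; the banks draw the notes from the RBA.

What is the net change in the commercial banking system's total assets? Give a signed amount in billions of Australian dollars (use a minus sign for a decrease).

OMO sale (to banks) $59 billion: just an asset swap on bank balance sheets → 0.
OMO purchase (from banks) $79 billion: just an asset swap on bank balance sheets → 0.
Discount-window repayment $58 billion: bank balance sheets shrink → −$58B.
Currency withdrawal $19 billion: bank balance sheets shrink → −$19B.
Net: 0 + 0 − 58 − 19 = -$77 billion.

-$77 billion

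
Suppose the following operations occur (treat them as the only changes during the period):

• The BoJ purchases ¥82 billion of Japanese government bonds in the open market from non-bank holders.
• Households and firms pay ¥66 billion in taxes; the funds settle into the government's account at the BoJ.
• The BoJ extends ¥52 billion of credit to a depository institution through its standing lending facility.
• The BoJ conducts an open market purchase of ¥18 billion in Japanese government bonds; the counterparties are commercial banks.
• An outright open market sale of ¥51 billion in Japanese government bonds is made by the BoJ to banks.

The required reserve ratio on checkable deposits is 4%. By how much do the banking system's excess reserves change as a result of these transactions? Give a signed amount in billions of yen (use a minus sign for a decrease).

+¥34.36 billion

Asset purchase (from non-banks) ¥82 billion: reserves +¥82B, deposits +¥82B.
Government account inflow ¥66 billion: reserves −¥66B, deposits −¥66B.
Discount-window loan ¥52 billion: reserves +¥52B, deposits 0.
OMO purchase (from banks) ¥18 billion: reserves +¥18B, deposits 0.
OMO sale (to banks) ¥51 billion: reserves −¥51B, deposits 0.
Totals: Δreserves = +¥35B, Δdeposits = +¥16B.
Δrequired reserves = 4% × +¥16B = +¥0.64B.
Δexcess reserves = Δreserves − Δrequired = +¥35B − (+¥0.64B) = +¥34.36 billion.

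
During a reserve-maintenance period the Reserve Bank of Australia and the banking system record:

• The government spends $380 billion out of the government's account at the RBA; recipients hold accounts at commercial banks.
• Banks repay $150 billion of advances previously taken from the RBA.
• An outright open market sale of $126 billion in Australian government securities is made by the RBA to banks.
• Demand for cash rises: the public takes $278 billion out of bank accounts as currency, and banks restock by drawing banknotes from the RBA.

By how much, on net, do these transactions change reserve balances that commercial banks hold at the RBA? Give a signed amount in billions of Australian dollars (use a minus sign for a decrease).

Government spending $380 billion: government payments flow into bank reserve accounts → +$380B.
Discount-window repayment $150 billion: repayment is debited from reserves → −$150B.
OMO sale (to banks) $126 billion: the buying banks pay out of their reserve balances → −$126B.
Currency withdrawal $278 billion: banks swap reserves for currency → −$278B.
Net: 380 − 150 − 126 − 278 = -$174 billion.

-$174 billion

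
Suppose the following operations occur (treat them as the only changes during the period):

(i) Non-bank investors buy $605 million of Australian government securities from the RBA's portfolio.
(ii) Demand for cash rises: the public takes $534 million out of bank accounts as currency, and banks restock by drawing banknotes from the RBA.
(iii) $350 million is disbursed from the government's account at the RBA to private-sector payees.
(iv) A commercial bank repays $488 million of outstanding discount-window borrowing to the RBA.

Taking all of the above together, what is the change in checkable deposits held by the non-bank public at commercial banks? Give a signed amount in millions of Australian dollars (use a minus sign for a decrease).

Asset sale (to non-banks) $605 million: non-bank counterparties' bank balances fall → −$605M.
Currency withdrawal $534 million: non-bank counterparties' bank balances fall → −$534M.
Government spending $350 million: non-bank counterparties' bank balances rise → +$350M.
Discount-window repayment $488 million: the counterparty is a bank, so public deposits are unchanged → 0.
Net: −605 − 534 + 350 + 0 = -$789 million.

-$789 million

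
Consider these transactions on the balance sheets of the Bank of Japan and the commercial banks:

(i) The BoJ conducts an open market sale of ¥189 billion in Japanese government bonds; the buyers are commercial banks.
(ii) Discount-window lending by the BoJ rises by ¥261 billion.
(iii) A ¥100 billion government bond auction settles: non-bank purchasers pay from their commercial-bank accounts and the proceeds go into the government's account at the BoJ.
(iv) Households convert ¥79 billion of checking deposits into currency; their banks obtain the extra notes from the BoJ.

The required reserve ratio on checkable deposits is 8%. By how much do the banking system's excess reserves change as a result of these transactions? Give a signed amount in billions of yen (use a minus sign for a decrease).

-¥92.68 billion

OMO sale (to banks) ¥189 billion: reserves −¥189B, deposits 0.
Discount-window loan ¥261 billion: reserves +¥261B, deposits 0.
Government account inflow ¥100 billion: reserves −¥100B, deposits −¥100B.
Currency withdrawal ¥79 billion: reserves −¥79B, deposits −¥79B.
Totals: Δreserves = −¥107B, Δdeposits = −¥179B.
Δrequired reserves = 8% × −¥179B = −¥14.32B.
Δexcess reserves = Δreserves − Δrequired = −¥107B − (−¥14.32B) = -¥92.68 billion.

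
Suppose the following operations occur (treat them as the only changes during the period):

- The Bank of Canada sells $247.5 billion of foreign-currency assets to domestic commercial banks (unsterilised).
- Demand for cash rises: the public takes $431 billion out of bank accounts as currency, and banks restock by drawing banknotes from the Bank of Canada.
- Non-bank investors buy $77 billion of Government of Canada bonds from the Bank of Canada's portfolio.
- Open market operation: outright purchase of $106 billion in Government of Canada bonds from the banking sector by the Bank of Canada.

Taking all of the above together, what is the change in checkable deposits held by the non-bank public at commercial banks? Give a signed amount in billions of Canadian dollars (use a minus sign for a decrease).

Bank of Canada balance sheet:
  Assets:      Securities +$29B, Foreign assets −$247.5B
  Liabilities: Bank reserves −$649.5B, Currency in circulation +$431B
Commercial banking system:
  Assets:      Reserves at CB −$649.5B, Securities −$106B, Foreign assets +$247.5B
  Liabilities: Checkable deposits −$508B
So the change in checkable deposits held by the non-bank public at commercial banks is -$508 billion.

-$508 billion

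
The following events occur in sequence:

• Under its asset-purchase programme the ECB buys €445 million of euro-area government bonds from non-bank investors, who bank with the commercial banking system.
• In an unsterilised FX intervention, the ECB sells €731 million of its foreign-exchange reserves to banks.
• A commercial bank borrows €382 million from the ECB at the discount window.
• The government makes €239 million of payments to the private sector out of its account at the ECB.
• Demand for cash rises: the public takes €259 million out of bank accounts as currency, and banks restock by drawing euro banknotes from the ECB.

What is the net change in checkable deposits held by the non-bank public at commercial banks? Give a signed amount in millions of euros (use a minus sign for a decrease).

+€425 million

ECB balance sheet:
  Assets:      Securities +€445M, Loans to banks +€382M, Foreign assets −€731M
  Liabilities: Bank reserves +€76M, Currency in circulation +€259M, Government deposits −€239M
Commercial banking system:
  Assets:      Reserves at CB +€76M, Foreign assets +€731M
  Liabilities: Checkable deposits +€425M, Borrowings from CB +€382M
So the change in checkable deposits held by the non-bank public at commercial banks is +€425 million.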